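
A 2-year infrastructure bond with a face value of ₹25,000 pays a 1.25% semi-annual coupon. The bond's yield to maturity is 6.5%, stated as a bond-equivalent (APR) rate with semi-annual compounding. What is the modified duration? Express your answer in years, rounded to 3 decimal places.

1.918 years

Periodic yield y = 0.0325. First find Macaulay duration:
  t   CF        PV=CF/(1+0.0325)^t    t·PV
  1       156.25       151.3317       151.3317
  2       156.25       146.5683       293.1365
  3       156.25       141.9547       425.8642
  4    25,156.25    22,135.3127    88,541.2506
  Σ                 22,575.1674    89,411.5830
P = 22,575.1674; Macaulay duration = 89,411.5830 / 22,575.1674 = 3.96062 half-year periods = 1.98031 years.
Modified duration = D_Mac / (1 + y) = 1.98031 / 1.0325 = 1.91797 years.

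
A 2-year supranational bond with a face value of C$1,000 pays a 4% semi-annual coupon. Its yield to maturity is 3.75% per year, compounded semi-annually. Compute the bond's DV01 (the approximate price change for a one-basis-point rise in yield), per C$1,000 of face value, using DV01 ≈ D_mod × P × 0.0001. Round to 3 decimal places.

C$0.192

Periodic yield y = 0.01875.
  t   CF        PV=CF/(1+0.01875)^t    t·PV
  1        20.00        19.6319        19.6319
  2        20.00        19.2706        38.5412
  3        20.00        18.9159        56.7477
  4     1,020.00       946.9557     3,787.8230
  Σ                  1,004.7741     3,902.7438
P = 1,004.7741; D_Mac = 3.88420 half-year periods = 1.94210 yrs; D_mod = 1.90636 yrs.
DV01 ≈ 1.90636 × 1,004.7741 × 0.0001 = 0.191546.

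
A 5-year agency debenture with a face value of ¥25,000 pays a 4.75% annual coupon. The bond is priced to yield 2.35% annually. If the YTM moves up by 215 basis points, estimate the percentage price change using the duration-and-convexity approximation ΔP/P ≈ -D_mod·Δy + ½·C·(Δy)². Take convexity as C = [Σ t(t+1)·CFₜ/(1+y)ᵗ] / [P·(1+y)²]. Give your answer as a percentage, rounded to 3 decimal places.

-9.056%

With y = 0.0235:
  t   CF        PV=CF/(1+0.0235)^t    t·PV        t(t+1)·PV
  1     1,187.50     1,160.2345     1,160.2345       2,320.4690
  2     1,187.50     1,133.5950     2,267.1900       6,801.5700
  3     1,187.50     1,107.5672     3,322.7015      13,290.8061
  4     1,187.50     1,082.1370     4,328.5478      21,642.7392
  5    26,187.50    23,316.0407   116,580.2037     699,481.2219
  Σ                 27,799.5744   127,658.8775     743,536.8063
P = 27,799.5744; D_Mac = 4.59212 yrs; D_mod = 4.48668 yrs; C = 25.53222.
Duration effect: -4.48668 × (+0.0215) = -0.096464
Convexity effect: 0.5 × 25.53222 × (0.0215)² = +0.0059011
ΔP/P ≈ -0.096464 + 0.0059011 = -0.090562 = -9.0562%.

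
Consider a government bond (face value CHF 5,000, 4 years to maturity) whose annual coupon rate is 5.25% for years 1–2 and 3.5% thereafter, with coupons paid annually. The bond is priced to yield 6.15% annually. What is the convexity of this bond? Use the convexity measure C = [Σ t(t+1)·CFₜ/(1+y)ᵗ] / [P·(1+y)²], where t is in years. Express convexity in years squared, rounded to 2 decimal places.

With y = 0.0615:
  t   CF        PV=CF/(1+0.0615)^t    t·PV        t(t+1)·PV
  1       262.50       247.2916       247.2916         494.5831
  2       262.50       232.9643       465.9285       1,397.7856
  3       175.00       146.3114       438.9341       1,755.7363
  4     5,175.00     4,075.9642    16,303.8568      81,519.2839
  Σ                  4,702.5314    17,456.0110      85,167.3889
P = 4,702.5314.
Convexity = Σ t(t+1)·PV / [P·(1+y)²] = 85,167.3889 / (4,702.5314 × 1.126782) = 16.07317.

16.07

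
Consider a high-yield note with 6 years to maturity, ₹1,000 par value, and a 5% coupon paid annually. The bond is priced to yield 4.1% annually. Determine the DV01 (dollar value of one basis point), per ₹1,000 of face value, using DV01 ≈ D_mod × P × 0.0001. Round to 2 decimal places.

₹0.54

Periodic yield y = 0.041.
  t   CF        PV=CF/(1+0.041)^t    t·PV
  1        50.00        48.0307        48.0307
  2        50.00        46.1390        92.2781
  3        50.00        44.3218       132.9655
  4        50.00        42.5762       170.3049
  5        50.00        40.8993       204.4967
  6     1,050.00       825.0588     4,950.3530
  Σ                  1,047.0260     5,598.4290
P = 1,047.0260; D_Mac = 5.34698 yrs; D_mod = 5.13639 yrs.
DV01 ≈ 5.13639 × 1,047.0260 × 0.0001 = 0.537793.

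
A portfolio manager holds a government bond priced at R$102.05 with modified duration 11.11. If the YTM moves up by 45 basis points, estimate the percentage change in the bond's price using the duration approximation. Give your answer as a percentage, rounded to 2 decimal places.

-5.00%

Duration approximation: ΔP/P ≈ -D_mod · Δy = -11.11 × (+0.0045) = -0.049995.
As a percentage: -4.9995%.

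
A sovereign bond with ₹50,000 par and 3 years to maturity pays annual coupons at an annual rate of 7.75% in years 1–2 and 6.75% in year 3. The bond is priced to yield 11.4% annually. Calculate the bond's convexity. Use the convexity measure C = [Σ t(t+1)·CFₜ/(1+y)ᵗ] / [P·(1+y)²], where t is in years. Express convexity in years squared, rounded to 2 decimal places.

8.72

With y = 0.114:
  t   CF        PV=CF/(1+0.114)^t    t·PV        t(t+1)·PV
  1     3,875.00     3,478.4560     3,478.4560       6,956.9120
  2     3,875.00     3,122.4919     6,244.9839      18,734.9516
  3    53,375.00    38,608.4455   115,825.3364     463,301.3456
  Σ                 45,209.3934   125,548.7763     488,993.2092
P = 45,209.3934.
Convexity = Σ t(t+1)·PV / [P·(1+y)²] = 488,993.2092 / (45,209.3934 × 1.240996) = 8.71573.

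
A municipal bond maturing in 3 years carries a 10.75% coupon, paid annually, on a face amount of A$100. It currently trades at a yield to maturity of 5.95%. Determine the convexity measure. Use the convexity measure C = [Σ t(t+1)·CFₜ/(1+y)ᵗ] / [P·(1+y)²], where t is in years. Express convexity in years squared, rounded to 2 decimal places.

With y = 0.0595:
  t   CF        PV=CF/(1+0.0595)^t    t·PV        t(t+1)·PV
  1        10.75        10.1463        10.1463          20.2926
  2        10.75         9.5765        19.1530          57.4590
  3       110.75        93.1195       279.3586       1,117.4346
  Σ                    112.8423       308.6579       1,195.1861
P = 112.8423.
Convexity = Σ t(t+1)·PV / [P·(1+y)²] = 1,195.1861 / (112.8423 × 1.122540) = 9.43543.

9.44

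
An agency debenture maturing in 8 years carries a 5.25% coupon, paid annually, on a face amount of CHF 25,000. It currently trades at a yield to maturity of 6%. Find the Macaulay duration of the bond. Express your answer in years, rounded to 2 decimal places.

6.70 years

Periodic yield y = 0.06. Discount each cash flow and weight by its year:
  t   CF        PV=CF/(1+0.06)^t    t·PV
  1     1,312.50     1,238.2075     1,238.2075
  2     1,312.50     1,168.1203     2,336.2407
  3     1,312.50     1,102.0003     3,306.0009
  4     1,312.50     1,039.6229     4,158.4917
  5     1,312.50       980.7764     4,903.8818
  6     1,312.50       925.2607     5,551.5643
  7     1,312.50       872.8875     6,110.2122
  8    26,312.50    16,508.7880   132,070.3042
  Σ                 23,835.6637   159,674.9033
Price P = Σ PV = 23,835.6637.
Macaulay duration = Σ(t·PV) / P = 159,674.9033 / 23,835.6637 = 6.69899 years.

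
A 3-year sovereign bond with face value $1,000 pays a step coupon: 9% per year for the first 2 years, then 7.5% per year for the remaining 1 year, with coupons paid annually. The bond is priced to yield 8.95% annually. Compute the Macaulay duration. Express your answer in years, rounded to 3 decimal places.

2.756 years

Periodic yield y = 0.0895. Discount each cash flow and weight by its year:
  t   CF        PV=CF/(1+0.0895)^t    t·PV
  1        90.00        82.6067        82.6067
  2        90.00        75.8207       151.6415
  3     1,075.00       831.2406     2,493.7219
  Σ                    989.6681     2,727.9701
Price P = Σ PV = 989.6681.
Macaulay duration = Σ(t·PV) / P = 2,727.9701 / 989.6681 = 2.75645 years.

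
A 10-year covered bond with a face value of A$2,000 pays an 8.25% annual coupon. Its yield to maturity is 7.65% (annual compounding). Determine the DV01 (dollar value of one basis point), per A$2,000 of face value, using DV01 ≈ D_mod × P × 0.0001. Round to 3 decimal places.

A$1.401

Periodic yield y = 0.0765.
  t   CF        PV=CF/(1+0.0765)^t    t·PV
  1       165.00       153.2745       153.2745
  2       165.00       142.3823       284.7645
  3       165.00       132.2641       396.7922
  4       165.00       122.8649       491.4596
  5       165.00       114.1337       570.6683
  6       165.00       106.0229       636.1375
  7       165.00        98.4885       689.4198
  8       165.00        91.4896       731.9167
  9       165.00        84.9880       764.8920
  10    2,165.00     1,035.8993    10,358.9935
  Σ                  2,081.8078    15,078.3186
P = 2,081.8078; D_Mac = 7.24290 yrs; D_mod = 6.72819 yrs.
DV01 ≈ 6.72819 × 2,081.8078 × 0.0001 = 1.400680.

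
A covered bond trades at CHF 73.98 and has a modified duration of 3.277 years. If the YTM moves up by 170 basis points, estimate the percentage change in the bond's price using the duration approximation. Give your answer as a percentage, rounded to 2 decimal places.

Duration approximation: ΔP/P ≈ -D_mod · Δy = -3.277 × (+0.017) = -0.055709.
As a percentage: -5.5709%.

-5.57%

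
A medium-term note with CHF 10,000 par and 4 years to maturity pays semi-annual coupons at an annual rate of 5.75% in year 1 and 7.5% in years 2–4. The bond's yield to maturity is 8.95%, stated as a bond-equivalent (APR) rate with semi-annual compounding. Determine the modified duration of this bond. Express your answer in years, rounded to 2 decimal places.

Periodic yield y = 0.04475. First find Macaulay duration:
  t   CF        PV=CF/(1+0.04475)^t    t·PV
  1       287.50       275.1855       275.1855
  2       287.50       263.3984       526.7967
  3       375.00       328.8472       986.5416
  4       375.00       314.7616     1,259.0464
  5       375.00       301.2794     1,506.3968
  6       375.00       288.3746     1,730.2475
  7       375.00       276.0226     1,932.1581
  8    10,375.00     7,309.5235    58,476.1880
  Σ                  9,357.3926    66,692.5605
P = 9,357.3926; Macaulay duration = 66,692.5605 / 9,357.3926 = 7.12726 half-year periods = 3.56363 years.
Modified duration = D_Mac / (1 + y) = 3.56363 / 1.04475 = 3.41099 years.

3.41 years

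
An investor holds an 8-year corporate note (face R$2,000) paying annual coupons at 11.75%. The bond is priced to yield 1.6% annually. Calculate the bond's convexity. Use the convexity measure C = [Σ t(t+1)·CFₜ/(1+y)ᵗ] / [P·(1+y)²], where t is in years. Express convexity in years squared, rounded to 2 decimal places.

49.06

With y = 0.016:
  t   CF        PV=CF/(1+0.016)^t    t·PV        t(t+1)·PV
  1       235.00       231.2992       231.2992         462.5984
  2       235.00       227.6567       455.3134       1,365.9402
  3       235.00       224.0716       672.2147       2,688.8587
  4       235.00       220.5429       882.1715       4,410.8575
  5       235.00       217.0698     1,085.3488       6,512.0927
  6       235.00       213.6513     1,281.9080       8,973.3561
  7       235.00       210.2867     1,472.0072      11,776.0579
  8     2,235.00     1,968.4658    15,747.7260     141,729.5344
  Σ                  3,513.0440    21,827.9889     177,919.2961
P = 3,513.0440.
Convexity = Σ t(t+1)·PV / [P·(1+y)²] = 177,919.2961 / (3,513.0440 × 1.032256) = 49.06277.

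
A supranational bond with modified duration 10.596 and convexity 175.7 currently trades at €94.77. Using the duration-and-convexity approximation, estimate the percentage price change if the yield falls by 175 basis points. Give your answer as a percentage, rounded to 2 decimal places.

Duration effect: -D_mod·Δy = -10.596 × (-0.0175) = +0.185430
Convexity effect: ½·C·(Δy)² = 0.5 × 175.7 × (-0.0175)² = +0.0269040625
ΔP/P ≈ +0.185430 + 0.0269040625 = +0.2123340625
= +21.23340625%.

+21.23%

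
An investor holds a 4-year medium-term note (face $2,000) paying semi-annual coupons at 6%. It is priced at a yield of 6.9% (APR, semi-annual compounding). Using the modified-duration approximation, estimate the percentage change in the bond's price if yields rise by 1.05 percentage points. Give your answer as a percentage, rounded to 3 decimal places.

Periodic yield y = 0.0345. Modified duration first:
  t   CF        PV=CF/(1+0.0345)^t    t·PV
  1        60.00        57.9990        57.9990
  2        60.00        56.0648       112.1296
  3        60.00        54.1951       162.5852
  4        60.00        52.3877       209.5508
  5        60.00        50.6406       253.2030
  6        60.00        48.9518       293.7105
  7        60.00        47.3192       331.2347
  8     2,060.00     1,570.4469    12,563.5753
  Σ                  1,938.0051    13,983.9881
P = 1,938.0051; D_Mac = 7.21566 half-year periods = 3.60783 yrs; D_mod = 3.60783/(1+0.0345) = 3.48751 yrs.
ΔP/P ≈ -D_mod · Δy = -3.48751 × (+0.0105) = -0.036619 = -3.6619%.

-3.662%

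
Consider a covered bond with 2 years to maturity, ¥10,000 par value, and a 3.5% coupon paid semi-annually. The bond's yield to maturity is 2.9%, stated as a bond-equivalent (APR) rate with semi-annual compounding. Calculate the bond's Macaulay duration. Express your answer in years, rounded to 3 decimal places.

Periodic yield y = 0.0145. Discount each cash flow and weight by its period:
  t   CF        PV=CF/(1+0.0145)^t    t·PV
  1       175.00       172.4988       172.4988
  2       175.00       170.0333       340.0666
  3       175.00       167.6030       502.8091
  4    10,175.00     9,605.6379    38,422.5517
  Σ                 10,115.7730    39,437.9262
Price P = Σ PV = 10,115.7730.
Macaulay duration = Σ(t·PV) / P = 39,437.9262 / 10,115.7730 = 3.89866 half-year periods.
In years: 3.89866 / 2 = 1.94933 years.

1.949 years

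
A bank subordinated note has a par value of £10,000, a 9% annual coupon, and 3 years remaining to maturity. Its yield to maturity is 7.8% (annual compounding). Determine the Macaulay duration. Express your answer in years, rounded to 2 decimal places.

2.76 years

Periodic yield y = 0.078. Discount each cash flow and weight by its year:
  t   CF        PV=CF/(1+0.078)^t    t·PV
  1       900.00       834.8794       834.8794
  2       900.00       774.4707     1,548.9414
  3    10,900.00     8,701.0210    26,103.0629
  Σ                 10,310.3711    28,486.8837
Price P = Σ PV = 10,310.3711.
Macaulay duration = Σ(t·PV) / P = 28,486.8837 / 10,310.3711 = 2.76293 years.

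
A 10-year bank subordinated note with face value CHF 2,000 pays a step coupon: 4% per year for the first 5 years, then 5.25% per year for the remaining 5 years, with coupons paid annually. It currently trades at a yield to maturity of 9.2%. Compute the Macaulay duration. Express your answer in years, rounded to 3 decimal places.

Periodic yield y = 0.092. Discount each cash flow and weight by its year:
  t   CF        PV=CF/(1+0.092)^t    t·PV
  1        80.00        73.2601        73.2601
  2        80.00        67.0880       134.1760
  3        80.00        61.4359       184.3076
  4        80.00        56.2600       225.0398
  5        80.00        51.5201       257.6006
  6       105.00        61.9232       371.5393
  7       105.00        56.7062       396.9437
  8       105.00        51.9288       415.4303
  9       105.00        47.5538       427.9845
  10    2,105.00       873.0231     8,730.2306
  Σ                  1,400.6991    11,216.5125
Price P = Σ PV = 1,400.6991.
Macaulay duration = Σ(t·PV) / P = 11,216.5125 / 1,400.6991 = 8.00780 years.

8.008 years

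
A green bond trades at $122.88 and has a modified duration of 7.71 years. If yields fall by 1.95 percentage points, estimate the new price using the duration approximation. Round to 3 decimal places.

Duration approximation: ΔP/P ≈ -D_mod · Δy = -7.71 × (-0.0195) = +0.150345.
New price ≈ 122.88 × (1 + 0.150345) = 141.3543936.

$141.354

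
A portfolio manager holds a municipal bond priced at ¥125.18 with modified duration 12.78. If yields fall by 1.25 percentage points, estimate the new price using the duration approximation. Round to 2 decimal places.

¥145.18

Duration approximation: ΔP/P ≈ -D_mod · Δy = -12.78 × (-0.0125) = +0.159750.
New price ≈ 125.18 × (1 + 0.159750) = 145.177505.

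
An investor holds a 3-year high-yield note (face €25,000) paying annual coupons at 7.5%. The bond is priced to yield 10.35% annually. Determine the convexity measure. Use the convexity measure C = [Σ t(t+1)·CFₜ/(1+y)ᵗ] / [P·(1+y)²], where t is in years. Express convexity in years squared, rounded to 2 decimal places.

8.93

With y = 0.1035:
  t   CF        PV=CF/(1+0.1035)^t    t·PV        t(t+1)·PV
  1     1,875.00     1,699.1391     1,699.1391       3,398.2782
  2     1,875.00     1,539.7726     3,079.5453       9,238.6358
  3    26,875.00    20,000.0675    60,000.2024     240,000.8095
  Σ                 23,238.9792    64,778.8867     252,637.7235
P = 23,238.9792.
Convexity = Σ t(t+1)·PV / [P·(1+y)²] = 252,637.7235 / (23,238.9792 × 1.217712) = 8.92764.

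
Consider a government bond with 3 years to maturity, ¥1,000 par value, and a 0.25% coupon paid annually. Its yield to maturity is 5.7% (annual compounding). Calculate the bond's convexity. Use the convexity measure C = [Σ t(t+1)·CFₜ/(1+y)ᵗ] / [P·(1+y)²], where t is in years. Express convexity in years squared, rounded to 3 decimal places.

10.702

With y = 0.057:
  t   CF        PV=CF/(1+0.057)^t    t·PV        t(t+1)·PV
  1         2.50         2.3652         2.3652           4.7304
  2         2.50         2.2376         4.4753          13.4258
  3     1,002.50       848.9056     2,546.7169      10,186.8677
  Σ                    853.5085     2,553.5574      10,205.0239
P = 853.5085.
Convexity = Σ t(t+1)·PV / [P·(1+y)²] = 10,205.0239 / (853.5085 × 1.117249) = 10.70178.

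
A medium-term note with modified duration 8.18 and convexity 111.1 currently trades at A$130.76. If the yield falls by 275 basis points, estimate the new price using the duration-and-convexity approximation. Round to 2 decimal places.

A$165.67

Duration effect: -D_mod·Δy = -8.18 × (-0.0275) = +0.224950
Convexity effect: ½·C·(Δy)² = 0.5 × 111.1 × (-0.0275)² = +0.0420096875
ΔP/P ≈ +0.224950 + 0.0420096875 = +0.2669596875
New price ≈ 130.76 × (1 + 0.2669596875) = 165.6676487375.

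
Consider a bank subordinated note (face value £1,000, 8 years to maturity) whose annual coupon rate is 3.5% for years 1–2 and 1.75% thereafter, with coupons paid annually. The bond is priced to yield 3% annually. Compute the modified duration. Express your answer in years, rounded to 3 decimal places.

Periodic yield y = 0.03. First find Macaulay duration:
  t   CF        PV=CF/(1+0.03)^t    t·PV
  1        35.00        33.9806        33.9806
  2        35.00        32.9909        65.9817
  3        17.50        16.0150        48.0449
  4        17.50        15.5485        62.1941
  5        17.50        15.0957        75.4783
  6        17.50        14.6560        87.9358
  7        17.50        14.2291        99.6037
  8     1,017.50       803.2239     6,425.7912
  Σ                    945.7396     6,899.0103
P = 945.7396; Macaulay duration = 6,899.0103 / 945.7396 = 7.29483 years.
Modified duration = D_Mac / (1 + y) = 7.29483 / 1.03 = 7.08236 years.

7.082 years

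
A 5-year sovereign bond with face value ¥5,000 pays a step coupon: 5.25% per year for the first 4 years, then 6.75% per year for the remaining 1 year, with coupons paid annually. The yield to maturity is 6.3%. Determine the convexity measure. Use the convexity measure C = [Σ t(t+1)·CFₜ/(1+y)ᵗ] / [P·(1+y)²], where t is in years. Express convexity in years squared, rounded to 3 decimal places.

23.168

With y = 0.063:
  t   CF        PV=CF/(1+0.063)^t    t·PV        t(t+1)·PV
  1       262.50       246.9426       246.9426         493.8852
  2       262.50       232.3073       464.6145       1,393.8435
  3       262.50       218.5393       655.6178       2,622.4714
  4       262.50       205.5873       822.3491       4,111.7457
  5     5,337.50     3,932.5257    19,662.6283     117,975.7699
  Σ                  4,835.9021    21,852.1524     126,597.7157
P = 4,835.9021.
Convexity = Σ t(t+1)·PV / [P·(1+y)²] = 126,597.7157 / (4,835.9021 × 1.129969) = 23.16764.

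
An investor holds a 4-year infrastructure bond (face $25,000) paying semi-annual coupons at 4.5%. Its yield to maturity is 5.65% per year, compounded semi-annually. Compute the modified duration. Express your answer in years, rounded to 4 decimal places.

3.5960 years

Periodic yield y = 0.02825. First find Macaulay duration:
  t   CF        PV=CF/(1+0.02825)^t    t·PV
  1       562.50       547.0460       547.0460
  2       562.50       532.0165     1,064.0330
  3       562.50       517.3999     1,552.1998
  4       562.50       503.1850     2,012.7399
  5       562.50       489.3605     2,446.8026
  6       562.50       475.9159     2,855.4954
  7       562.50       462.8407     3,239.8846
  8    25,562.50    20,455.6639   163,645.3114
  Σ                 23,983.4284   177,363.5126
P = 23,983.4284; Macaulay duration = 177,363.5126 / 23,983.4284 = 7.39525 half-year periods = 3.69763 years.
Modified duration = D_Mac / (1 + y) = 3.69763 / 1.02825 = 3.59604 years.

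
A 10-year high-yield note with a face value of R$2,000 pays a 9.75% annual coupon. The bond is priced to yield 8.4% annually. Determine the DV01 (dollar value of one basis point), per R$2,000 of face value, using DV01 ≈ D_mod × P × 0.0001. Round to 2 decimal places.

R$1.40

Periodic yield y = 0.084.
  t   CF        PV=CF/(1+0.084)^t    t·PV
  1       195.00       179.8893       179.8893
  2       195.00       165.9495       331.8991
  3       195.00       153.0900       459.2699
  4       195.00       141.2269       564.9077
  5       195.00       130.2831       651.4157
  6       195.00       120.1874       721.1244
  7       195.00       110.8740       776.1179
  8       195.00       102.2823       818.2582
  9       195.00        94.3563       849.2070
  10    2,195.00       979.8096     9,798.0963
  Σ                  2,177.9485    15,150.1853
P = 2,177.9485; D_Mac = 6.95617 yrs; D_mod = 6.41713 yrs.
DV01 ≈ 6.41713 × 2,177.9485 × 0.0001 = 1.397619.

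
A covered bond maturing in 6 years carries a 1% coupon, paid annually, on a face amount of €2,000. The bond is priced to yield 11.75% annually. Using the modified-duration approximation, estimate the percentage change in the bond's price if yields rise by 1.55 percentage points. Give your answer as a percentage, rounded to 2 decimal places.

Periodic yield y = 0.1175. Modified duration first:
  t   CF        PV=CF/(1+0.1175)^t    t·PV
  1        20.00        17.8971        17.8971
  2        20.00        16.0153        32.0306
  3        20.00        14.3314        42.9941
  4        20.00        12.8245        51.2979
  5        20.00        11.4760        57.3802
  6     2,020.00     1,037.2088     6,223.2526
  Σ                  1,109.7530     6,424.8525
P = 1,109.7530; D_Mac = 5.78944 yrs; D_mod = 5.78944/(1+0.1175) = 5.18071 yrs.
ΔP/P ≈ -D_mod · Δy = -5.18071 × (+0.0155) = -0.080301 = -8.0301%.

-8.03%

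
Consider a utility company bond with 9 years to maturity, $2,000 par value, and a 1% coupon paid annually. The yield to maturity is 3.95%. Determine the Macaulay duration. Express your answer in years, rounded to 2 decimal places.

Periodic yield y = 0.0395. Discount each cash flow and weight by its year:
  t   CF        PV=CF/(1+0.0395)^t    t·PV
  1        20.00        19.2400        19.2400
  2        20.00        18.5089        37.0178
  3        20.00        17.8056        53.4168
  4        20.00        17.1290        68.5160
  5        20.00        16.4781        82.3906
  6        20.00        15.8520        95.1118
  7        20.00        15.2496       106.7472
  8        20.00        14.6701       117.3611
  9     2,020.00     1,425.3809    12,828.4278
  Σ                  1,560.3142    13,408.2291
Price P = Σ PV = 1,560.3142.
Macaulay duration = Σ(t·PV) / P = 13,408.2291 / 1,560.3142 = 8.59329 years.

8.59 years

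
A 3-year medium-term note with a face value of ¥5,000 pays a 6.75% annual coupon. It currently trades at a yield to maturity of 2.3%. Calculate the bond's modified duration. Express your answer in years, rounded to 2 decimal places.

2.76 years

Periodic yield y = 0.023. First find Macaulay duration:
  t   CF        PV=CF/(1+0.023)^t    t·PV
  1       337.50       329.9120       329.9120
  2       337.50       322.4946       644.9893
  3     5,337.50     4,985.5260    14,956.5780
  Σ                  5,637.9327    15,931.4794
P = 5,637.9327; Macaulay duration = 15,931.4794 / 5,637.9327 = 2.82577 years.
Modified duration = D_Mac / (1 + y) = 2.82577 / 1.023 = 2.76223 years.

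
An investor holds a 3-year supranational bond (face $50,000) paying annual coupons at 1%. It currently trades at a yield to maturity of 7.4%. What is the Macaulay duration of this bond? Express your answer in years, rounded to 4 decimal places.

Periodic yield y = 0.074. Discount each cash flow and weight by its year:
  t   CF        PV=CF/(1+0.074)^t    t·PV
  1       500.00       465.5493       465.5493
  2       500.00       433.4724       866.9448
  3    50,500.00    40,764.1634   122,292.4903
  Σ                 41,663.1852   123,624.9844
Price P = Σ PV = 41,663.1852.
Macaulay duration = Σ(t·PV) / P = 123,624.9844 / 41,663.1852 = 2.96725 years.

2.9672 years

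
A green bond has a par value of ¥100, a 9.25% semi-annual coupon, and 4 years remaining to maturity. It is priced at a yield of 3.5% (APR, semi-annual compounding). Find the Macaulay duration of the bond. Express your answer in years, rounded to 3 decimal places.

3.493 years

Periodic yield y = 0.0175. Discount each cash flow and weight by its period:
  t   CF        PV=CF/(1+0.0175)^t    t·PV
  1        4.625         4.5455         4.5455
  2        4.625         4.4673         8.9346
  3        4.625         4.3904        13.1713
  4        4.625         4.3149        17.2597
  5        4.625         4.2407        21.2036
  6        4.625         4.1678        25.0067
  7        4.625         4.0961        28.6727
  8      104.625        91.0668       728.5345
  Σ                    121.2895       847.3286
Price P = Σ PV = 121.2895.
Macaulay duration = Σ(t·PV) / P = 847.3286 / 121.2895 = 6.98600 half-year periods.
In years: 6.98600 / 2 = 3.49300 years.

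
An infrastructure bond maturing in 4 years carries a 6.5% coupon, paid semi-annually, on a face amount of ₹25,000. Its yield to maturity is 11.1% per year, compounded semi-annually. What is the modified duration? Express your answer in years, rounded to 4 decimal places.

3.3589 years

Periodic yield y = 0.0555. First find Macaulay duration:
  t   CF        PV=CF/(1+0.0555)^t    t·PV
  1       812.50       769.7774       769.7774
  2       812.50       729.3011     1,458.6023
  3       812.50       690.9532     2,072.8597
  4       812.50       654.6217     2,618.4869
  5       812.50       620.2006     3,101.0030
  6       812.50       587.5894     3,525.5363
  7       812.50       556.6929     3,896.8505
  8    25,812.50    16,755.7614   134,046.0913
  Σ                 21,364.8978   151,489.2075
P = 21,364.8978; Macaulay duration = 151,489.2075 / 21,364.8978 = 7.09057 half-year periods = 3.54528 years.
Modified duration = D_Mac / (1 + y) = 3.54528 / 1.0555 = 3.35887 years.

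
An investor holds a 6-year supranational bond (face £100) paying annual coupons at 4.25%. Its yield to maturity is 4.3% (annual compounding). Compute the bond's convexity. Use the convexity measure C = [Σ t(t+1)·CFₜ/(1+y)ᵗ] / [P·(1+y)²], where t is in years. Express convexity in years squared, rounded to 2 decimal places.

33.67

With y = 0.043:
  t   CF        PV=CF/(1+0.043)^t    t·PV        t(t+1)·PV
  1         4.25         4.0748         4.0748           8.1496
  2         4.25         3.9068         7.8136          23.4408
  3         4.25         3.7457        11.2372          44.9487
  4         4.25         3.5913        14.3652          71.8260
  5         4.25         3.4432        17.2162         103.2972
  6       104.25        80.9786       485.8715       3,401.1008
  Σ                     99.7404       540.5785       3,652.7631
P = 99.7404.
Convexity = Σ t(t+1)·PV / [P·(1+y)²] = 3,652.7631 / (99.7404 × 1.087849) = 33.66523.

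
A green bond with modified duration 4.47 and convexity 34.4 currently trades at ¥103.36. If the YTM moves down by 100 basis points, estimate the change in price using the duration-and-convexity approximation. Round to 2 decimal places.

Duration effect: -D_mod·Δy = -4.47 × (-0.01) = +0.044700
Convexity effect: ½·C·(Δy)² = 0.5 × 34.4 × (-0.01)² = +0.0017200
ΔP/P ≈ +0.044700 + 0.0017200 = +0.046420
ΔP ≈ 103.36 × (+0.046420) = +4.7979712.

+¥4.80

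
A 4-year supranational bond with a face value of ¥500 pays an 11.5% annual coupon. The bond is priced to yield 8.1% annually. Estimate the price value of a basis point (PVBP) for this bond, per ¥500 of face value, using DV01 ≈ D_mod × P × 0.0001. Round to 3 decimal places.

Periodic yield y = 0.081.
  t   CF        PV=CF/(1+0.081)^t    t·PV
  1        57.50        53.1915        53.1915
  2        57.50        49.2058        98.4116
  3        57.50        45.5188       136.5564
  4       557.50       408.2649     1,633.0598
  Σ                    556.1811     1,921.2193
P = 556.1811; D_Mac = 3.45431 yrs; D_mod = 3.19547 yrs.
DV01 ≈ 3.19547 × 556.1811 × 0.0001 = 0.177726.

¥0.178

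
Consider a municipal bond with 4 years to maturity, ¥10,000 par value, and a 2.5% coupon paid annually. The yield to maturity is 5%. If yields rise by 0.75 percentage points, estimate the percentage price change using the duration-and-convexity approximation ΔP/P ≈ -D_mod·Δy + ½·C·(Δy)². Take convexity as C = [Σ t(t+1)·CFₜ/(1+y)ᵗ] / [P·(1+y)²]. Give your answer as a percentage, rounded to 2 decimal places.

With y = 0.05:
  t   CF        PV=CF/(1+0.05)^t    t·PV        t(t+1)·PV
  1       250.00       238.0952       238.0952         476.1905
  2       250.00       226.7574       453.5147       1,360.5442
  3       250.00       215.9594       647.8782       2,591.5128
  4    10,250.00     8,432.7004    33,730.8015     168,654.0073
  Σ                  9,113.5124    35,070.2896     173,082.2548
P = 9,113.5124; D_Mac = 3.84816 yrs; D_mod = 3.66492 yrs; C = 17.22615.
Duration effect: -3.66492 × (+0.0075) = -0.027487
Convexity effect: 0.5 × 17.22615 × (0.0075)² = +0.0004845
ΔP/P ≈ -0.027487 + 0.0004845 = -0.027002 = -2.7002%.

-2.70%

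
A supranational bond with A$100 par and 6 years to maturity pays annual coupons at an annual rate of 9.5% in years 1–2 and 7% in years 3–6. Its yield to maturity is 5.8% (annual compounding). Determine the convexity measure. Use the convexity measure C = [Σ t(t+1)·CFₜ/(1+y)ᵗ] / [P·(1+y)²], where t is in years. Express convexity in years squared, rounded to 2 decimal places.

With y = 0.058:
  t   CF        PV=CF/(1+0.058)^t    t·PV        t(t+1)·PV
  1         9.50         8.9792         8.9792          17.9584
  2         9.50         8.4870        16.9739          50.9218
  3         7.00         5.9107        17.7322          70.9287
  4         7.00         5.5867        22.3468         111.7340
  5         7.00         5.2804        26.4022         158.4131
  6       107.00        76.2904       457.7423       3,204.1959
  Σ                    110.5344       550.1766       3,614.1519
P = 110.5344.
Convexity = Σ t(t+1)·PV / [P·(1+y)²] = 3,614.1519 / (110.5344 × 1.119364) = 29.21040.

29.21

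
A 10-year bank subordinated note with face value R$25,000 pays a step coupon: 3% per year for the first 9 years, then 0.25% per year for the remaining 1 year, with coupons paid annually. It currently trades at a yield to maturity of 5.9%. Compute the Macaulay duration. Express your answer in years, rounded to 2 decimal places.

8.57 years

Periodic yield y = 0.059. Discount each cash flow and weight by its year:
  t   CF        PV=CF/(1+0.059)^t    t·PV
  1       750.00       708.2153       708.2153
  2       750.00       668.7585     1,337.5171
  3       750.00       631.5000     1,894.5001
  4       750.00       596.3173     2,385.2693
  5       750.00       563.0947     2,815.4737
  6       750.00       531.7231     3,190.3384
  7       750.00       502.0992     3,514.6945
  8       750.00       474.1258     3,793.0063
  9       750.00       447.7109     4,029.3977
  10   25,062.50    14,127.4829   141,274.8285
  Σ                 19,251.0277   164,943.2409
Price P = Σ PV = 19,251.0277.
Macaulay duration = Σ(t·PV) / P = 164,943.2409 / 19,251.0277 = 8.56802 years.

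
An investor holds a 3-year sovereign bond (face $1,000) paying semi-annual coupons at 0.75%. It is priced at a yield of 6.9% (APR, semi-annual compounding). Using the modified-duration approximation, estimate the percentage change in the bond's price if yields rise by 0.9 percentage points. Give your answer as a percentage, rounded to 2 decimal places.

Periodic yield y = 0.0345. Modified duration first:
  t   CF        PV=CF/(1+0.0345)^t    t·PV
  1         3.75         3.6249         3.6249
  2         3.75         3.5040         7.0081
  3         3.75         3.3872        10.1616
  4         3.75         3.2742        13.0969
  5         3.75         3.1650        15.8252
  6     1,003.75       818.9221     4,913.5326
  Σ                    835.8775     4,963.2493
P = 835.8775; D_Mac = 5.93777 half-year periods = 2.96889 yrs; D_mod = 2.96889/(1+0.0345) = 2.86987 yrs.
ΔP/P ≈ -D_mod · Δy = -2.86987 × (+0.009) = -0.025829 = -2.5829%.

-2.58%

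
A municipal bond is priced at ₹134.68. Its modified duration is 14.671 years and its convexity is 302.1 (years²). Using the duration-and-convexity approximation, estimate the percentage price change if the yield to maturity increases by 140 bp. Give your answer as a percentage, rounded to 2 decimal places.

-17.58%

Duration effect: -D_mod·Δy = -14.671 × (+0.014) = -0.205394
Convexity effect: ½·C·(Δy)² = 0.5 × 302.1 × (0.014)² = +0.0296058
ΔP/P ≈ -0.205394 + 0.0296058 = -0.1757882
= -17.57882%.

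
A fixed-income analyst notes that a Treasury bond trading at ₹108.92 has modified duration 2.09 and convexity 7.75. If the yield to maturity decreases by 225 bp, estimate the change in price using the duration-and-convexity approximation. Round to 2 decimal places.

Duration effect: -D_mod·Δy = -2.09 × (-0.0225) = +0.047025
Convexity effect: ½·C·(Δy)² = 0.5 × 7.75 × (-0.0225)² = +0.00196171875
ΔP/P ≈ +0.047025 + 0.00196171875 = +0.04898671875
ΔP ≈ 108.92 × (+0.04898671875) = +5.33563340625.

+₹5.34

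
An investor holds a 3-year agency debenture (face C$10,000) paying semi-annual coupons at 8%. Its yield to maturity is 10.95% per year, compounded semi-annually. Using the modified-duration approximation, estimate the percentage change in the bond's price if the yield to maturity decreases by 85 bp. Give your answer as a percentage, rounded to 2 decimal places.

Periodic yield y = 0.05475. Modified duration first:
  t   CF        PV=CF/(1+0.05475)^t    t·PV
  1       400.00       379.2368       379.2368
  2       400.00       359.5513       719.1027
  3       400.00       340.8877     1,022.6632
  4       400.00       323.1929     1,292.7717
  5       400.00       306.4166     1,532.0831
  6    10,400.00     7,553.2896    45,319.7375
  Σ                  9,262.5750    50,265.5950
P = 9,262.5750; D_Mac = 5.42674 half-year periods = 2.71337 yrs; D_mod = 2.71337/(1+0.05475) = 2.57252 yrs.
ΔP/P ≈ -D_mod · Δy = -2.57252 × (-0.0085) = +0.021866 = +2.1866%.

+2.19%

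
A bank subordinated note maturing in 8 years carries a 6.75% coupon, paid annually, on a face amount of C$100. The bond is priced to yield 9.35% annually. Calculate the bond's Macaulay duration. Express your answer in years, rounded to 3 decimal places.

Periodic yield y = 0.0935. Discount each cash flow and weight by its year:
  t   CF        PV=CF/(1+0.0935)^t    t·PV
  1         6.75         6.1728         6.1728
  2         6.75         5.6450        11.2901
  3         6.75         5.1623        15.4870
  4         6.75         4.7209        18.8838
  5         6.75         4.3173        21.5864
  6         6.75         3.9481        23.6888
  7         6.75         3.6105        25.2738
  8       106.75        52.2177       417.7415
  Σ                     85.7948       540.1241
Price P = Σ PV = 85.7948.
Macaulay duration = Σ(t·PV) / P = 540.1241 / 85.7948 = 6.29554 years.

6.296 years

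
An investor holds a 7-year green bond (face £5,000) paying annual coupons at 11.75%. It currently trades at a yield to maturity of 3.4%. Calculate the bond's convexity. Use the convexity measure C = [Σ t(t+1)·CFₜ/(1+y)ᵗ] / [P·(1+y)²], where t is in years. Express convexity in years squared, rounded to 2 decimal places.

With y = 0.034:
  t   CF        PV=CF/(1+0.034)^t    t·PV        t(t+1)·PV
  1       587.50       568.1818       568.1818       1,136.3636
  2       587.50       549.4989     1,098.9977       3,296.9931
  3       587.50       531.4302     1,594.2907       6,377.1628
  4       587.50       513.9557     2,055.8229      10,279.1147
  5       587.50       497.0558     2,485.2792      14,911.6751
  6       587.50       480.7116     2,884.2698      20,189.8889
  7     5,587.50     4,421.5421    30,950.7947     247,606.3578
  Σ                  7,562.3762    41,637.6369     303,797.5559
P = 7,562.3762.
Convexity = Σ t(t+1)·PV / [P·(1+y)²] = 303,797.5559 / (7,562.3762 × 1.069156) = 37.57378.

37.57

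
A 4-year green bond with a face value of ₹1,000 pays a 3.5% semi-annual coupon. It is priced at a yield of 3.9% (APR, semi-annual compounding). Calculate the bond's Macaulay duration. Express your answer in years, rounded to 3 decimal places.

Periodic yield y = 0.0195. Discount each cash flow and weight by its period:
  t   CF        PV=CF/(1+0.0195)^t    t·PV
  1        17.50        17.1653        17.1653
  2        17.50        16.8370        33.6739
  3        17.50        16.5149        49.5447
  4        17.50        16.1990        64.7961
  5        17.50        15.8892        79.4460
  6        17.50        15.5853        93.5117
  7        17.50        15.2872       107.0103
  8     1,017.50       871.8396     6,974.7166
  Σ                    985.3174     7,419.8646
Price P = Σ PV = 985.3174.
Macaulay duration = Σ(t·PV) / P = 7,419.8646 / 985.3174 = 7.53043 half-year periods.
In years: 7.53043 / 2 = 3.76522 years.

3.765 years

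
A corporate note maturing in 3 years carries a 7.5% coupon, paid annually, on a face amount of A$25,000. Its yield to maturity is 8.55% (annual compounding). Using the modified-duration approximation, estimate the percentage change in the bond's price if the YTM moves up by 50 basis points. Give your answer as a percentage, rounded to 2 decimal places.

-1.29%

Periodic yield y = 0.0855. Modified duration first:
  t   CF        PV=CF/(1+0.0855)^t    t·PV
  1     1,875.00     1,727.3146     1,727.3146
  2     1,875.00     1,591.2617     3,182.5234
  3    26,875.00    21,011.5935    63,034.7804
  Σ                 24,330.1698    67,944.6185
P = 24,330.1698; D_Mac = 2.79261 yrs; D_mod = 2.79261/(1+0.0855) = 2.57265 yrs.
ΔP/P ≈ -D_mod · Δy = -2.57265 × (+0.005) = -0.012863 = -1.2863%.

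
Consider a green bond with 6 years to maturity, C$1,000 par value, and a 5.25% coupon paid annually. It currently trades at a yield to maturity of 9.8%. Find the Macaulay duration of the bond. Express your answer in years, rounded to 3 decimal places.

Periodic yield y = 0.098. Discount each cash flow and weight by its year:
  t   CF        PV=CF/(1+0.098)^t    t·PV
  1        52.50        47.8142        47.8142
  2        52.50        43.5466        87.0933
  3        52.50        39.6600       118.9799
  4        52.50        36.1202       144.4807
  5        52.50        32.8963       164.4817
  6     1,052.50       600.6314     3,603.7887
  Σ                    800.6688     4,166.6385
Price P = Σ PV = 800.6688.
Macaulay duration = Σ(t·PV) / P = 4,166.6385 / 800.6688 = 5.20395 years.

5.204 years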